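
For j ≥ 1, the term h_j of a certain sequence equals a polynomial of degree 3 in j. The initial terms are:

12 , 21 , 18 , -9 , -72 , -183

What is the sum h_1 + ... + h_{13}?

1st diffs: 9, -3, -27, -63, -111.
2nd diffs: -12, -24, -36, -48.
3rd diffs: -12, -12, -12 (constant).
Newton forward-difference form: h_j = 12 + 9·C(j-1,1) + (-12)·C(j-1,2) + (-12)·C(j-1,3).
Continuing: …, -354, -597, -924, -1347, …, h_{13} = -3312.
Summing j = 1..13 (13 terms) gives -11154.

-11154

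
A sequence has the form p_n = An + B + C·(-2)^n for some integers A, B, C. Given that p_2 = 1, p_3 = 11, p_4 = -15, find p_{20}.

-1048607

At n = 2, 3, 4: 2A + B + 4C = 1; 3A + B - 8C = 11; 4A + B + 16C = -15.
Subtracting the first from the second: A - 12C = 10.
Subtracting the second from the third: A + 24C = -26.
Solving: C = -1, A = -2, then B = 9.
Hence p_{20} = -2·20 + 9 + (-1)·1048576 = -1048607.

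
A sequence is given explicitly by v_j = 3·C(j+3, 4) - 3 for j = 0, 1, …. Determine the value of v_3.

C(6, 4) = 15, so v_3 = 42.

42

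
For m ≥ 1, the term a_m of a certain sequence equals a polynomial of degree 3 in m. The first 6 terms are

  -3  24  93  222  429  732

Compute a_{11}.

4317

1st diffs: 27, 69, 129, 207, 303.
2nd diffs: 42, 60, 78, 96.
3rd diffs: 18, 18, 18 (constant).
Newton forward-difference form: a_m = -3 + 27·C(m-1,1) + 42·C(m-1,2) + 18·C(m-1,3).
At m = 11: m-1 = 10, so a_{11} = -3 + 270 + 1890 + 2160 = 4317.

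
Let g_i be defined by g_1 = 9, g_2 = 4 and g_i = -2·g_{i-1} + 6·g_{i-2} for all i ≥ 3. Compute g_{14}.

-41067776

Applying the relation repeatedly:
g_3 = 46; g_4 = -68; g_5 = 412; …; g_{11} = 848608; g_{12} = -3088448; g_{13} = 11268544; g_{14} = -41067776.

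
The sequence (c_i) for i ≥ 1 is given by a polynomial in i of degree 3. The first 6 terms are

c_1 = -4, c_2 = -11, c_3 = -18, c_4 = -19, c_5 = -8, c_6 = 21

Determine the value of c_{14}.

1st diffs: -7, -7, -1, 11, 29.
2nd diffs: 0, 6, 12, 18.
3rd diffs: 6, 6, 6 (constant).
Newton forward-difference form: c_i = -4 + (-7)·C(i-1,1) + 6·C(i-1,3).
At i = 14: i-1 = 13, so c_{14} = -4 - 91 + 1716 = 1621.

1621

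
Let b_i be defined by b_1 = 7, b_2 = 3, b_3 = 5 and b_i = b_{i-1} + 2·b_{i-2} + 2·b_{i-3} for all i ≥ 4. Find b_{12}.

13829

Step forward from the initial values:
b_4 = 25  b_5 = 41  b_6 = 101  b_7 = 233  b_8 = 517  b_9 = 1185  b_{10} = 2685  b_{11} = 6089  b_{12} = 13829.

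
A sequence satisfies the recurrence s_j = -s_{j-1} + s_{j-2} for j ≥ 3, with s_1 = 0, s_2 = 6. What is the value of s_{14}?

Applying the relation repeatedly:
s_3 = -6;  s_4 = 12;  s_5 = -18;  …;  s_{11} = -330;  s_{12} = 534;  s_{13} = -864;  s_{14} = 1398.

1398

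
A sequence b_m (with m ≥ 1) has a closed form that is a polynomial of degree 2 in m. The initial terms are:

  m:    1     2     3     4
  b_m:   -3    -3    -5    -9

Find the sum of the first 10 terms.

1st diffs: 0, -2, -4.
2nd diffs: -2, -2 (constant).
Newton forward-difference form: b_m = -3 + (-2)·C(m-1,2).
Continuing: …, -15, -23, -33, -45, …, b_{10} = -75.
Summing m = 1..10 (10 terms) gives -270.

-270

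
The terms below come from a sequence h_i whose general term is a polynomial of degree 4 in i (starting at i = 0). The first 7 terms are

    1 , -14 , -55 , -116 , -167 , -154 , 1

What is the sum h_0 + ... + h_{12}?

26585

1st diffs: -15, -41, -61, -51, 13, 155.
2nd diffs: -26, -20, 10, 64, 142.
3rd diffs: 6, 30, 54, 78.
4th diffs: 24, 24, 24 (constant).
Newton forward-difference form: h_i = 1 + (-15)·C(i,1) + (-26)·C(i,2) + 6·C(i,3) + 24·C(i,4).
Continuing: …, 400, 1169, 2458, 4441, …, h_{12} = 11305.
Summing i = 0..12 (13 terms) gives 26585.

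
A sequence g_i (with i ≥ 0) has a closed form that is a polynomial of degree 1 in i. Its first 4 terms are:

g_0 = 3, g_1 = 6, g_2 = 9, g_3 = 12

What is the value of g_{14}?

45

1st diffs: 3, 3, 3 (constant).
So g_i = 3i + 3.
Evaluating at i = 14 gives g_{14} = 45.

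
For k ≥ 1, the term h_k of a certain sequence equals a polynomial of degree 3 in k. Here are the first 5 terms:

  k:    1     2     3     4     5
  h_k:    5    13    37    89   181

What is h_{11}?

1st diffs: 8, 24, 52, 92.
2nd diffs: 16, 28, 40.
3rd diffs: 12, 12 (constant).
So h_k = 2k^3 - 4k^2 + 6k + 1.
Evaluating at k = 11 gives h_{11} = 2245.

2245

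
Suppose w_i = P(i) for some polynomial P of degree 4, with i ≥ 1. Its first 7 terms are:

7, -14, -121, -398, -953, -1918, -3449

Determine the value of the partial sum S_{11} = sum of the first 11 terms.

-54076

1st diffs: -21, -107, -277, -555, -965, -1531.
2nd diffs: -86, -170, -278, -410, -566.
3rd diffs: -84, -108, -132, -156.
4th diffs: -24, -24, -24 (constant).
Newton forward-difference form: w_i = 7 + (-21)·C(i-1,1) + (-86)·C(i-1,2) + (-84)·C(i-1,3) + (-24)·C(i-1,4).
Continuing: -5726, -8953, -13358, -19193.
Summing i = 1..11 (11 terms) gives -54076.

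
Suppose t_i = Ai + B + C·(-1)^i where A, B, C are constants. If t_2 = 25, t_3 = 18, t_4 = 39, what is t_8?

The three given values yield: 2A + B + C = 25; 3A + B - C = 18; 4A + B + C = 39.
Subtracting the first from the second: A - 2C = -7.
Subtracting the second from the third: A + 2C = 21.
Solving: C = 7, A = 7, then B = 4.
Therefore t_8 = 56 + 4 + 7·1 = 67.

67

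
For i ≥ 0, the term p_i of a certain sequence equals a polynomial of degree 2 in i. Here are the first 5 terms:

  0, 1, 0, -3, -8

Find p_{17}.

1st diffs: 1, -1, -3, -5.
2nd diffs: -2, -2, -2 (constant).
So p_i = -i^2 + 2i.
Evaluating at i = 17 gives p_{17} = -255.

-255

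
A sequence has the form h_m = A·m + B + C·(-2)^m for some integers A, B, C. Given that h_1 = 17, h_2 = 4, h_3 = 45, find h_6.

-156

The three given values yield: A + B - 2C = 17; 2A + B + 4C = 4; 3A + B - 8C = 45.
Subtracting the first from the second: A + 6C = -13.
Subtracting the second from the third: A - 12C = 41.
Solving: C = -3, A = 5, then B = 6.
Hence h_6 = 5·6 + 6 + (-3)·64 = -156.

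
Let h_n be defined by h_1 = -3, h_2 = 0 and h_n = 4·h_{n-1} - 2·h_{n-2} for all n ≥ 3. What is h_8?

3360

Step forward from the initial values:
h_3 = 6  h_4 = 24  h_5 = 84  h_6 = 288  h_7 = 984  h_8 = 3360.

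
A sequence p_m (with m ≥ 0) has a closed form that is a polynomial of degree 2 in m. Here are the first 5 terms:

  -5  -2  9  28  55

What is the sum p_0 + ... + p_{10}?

1st diffs: 3, 11, 19, 27.
2nd diffs: 8, 8, 8 (constant).
Newton forward-difference form: p_m = -5 + 3·C(m,1) + 8·C(m,2).
Continuing: …, 90, 133, 184, 243, …, p_{10} = 385.
Summing m = 0..10 (11 terms) gives 1430.

1430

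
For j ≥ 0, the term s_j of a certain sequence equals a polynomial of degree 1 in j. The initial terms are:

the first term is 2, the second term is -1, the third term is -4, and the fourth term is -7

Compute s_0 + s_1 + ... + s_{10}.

1st diffs: -3, -3, -3 (constant).
So s_j = -3j + 2.
Continuing: …, -10, -13, -16, -19, …, s_{10} = -28.
Summing j = 0..10 (11 terms) gives -143.

-143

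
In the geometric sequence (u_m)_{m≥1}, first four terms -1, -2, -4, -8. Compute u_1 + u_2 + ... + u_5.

Common ratio r = 2.
u_m = (-1)·2^(m-1).
S = (-1)·(2^5 - 1)/(2 - 1) = (-1)·(32 - 1)/(1) = -31.

-31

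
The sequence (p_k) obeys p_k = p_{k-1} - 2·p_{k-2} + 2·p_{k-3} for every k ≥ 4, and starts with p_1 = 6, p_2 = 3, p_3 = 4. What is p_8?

24

Iterate the recurrence:
p_4 = 10  p_5 = 8  p_6 = -4  p_7 = 0  p_8 = 24.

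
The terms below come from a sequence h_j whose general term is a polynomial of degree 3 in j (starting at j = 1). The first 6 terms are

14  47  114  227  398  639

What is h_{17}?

1st diffs: 33, 67, 113, 171, 241.
2nd diffs: 34, 46, 58, 70.
3rd diffs: 12, 12, 12 (constant).
Newton forward-difference form: h_j = 14 + 33·C(j-1,1) + 34·C(j-1,2) + 12·C(j-1,3).
At j = 17: j-1 = 16, so h_{17} = 14 + 528 + 4080 + 6720 = 11342.

11342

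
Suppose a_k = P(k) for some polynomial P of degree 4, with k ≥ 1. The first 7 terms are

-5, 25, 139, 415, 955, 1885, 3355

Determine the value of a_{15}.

60475

1st diffs: 30, 114, 276, 540, 930, 1470.
2nd diffs: 84, 162, 264, 390, 540.
3rd diffs: 78, 102, 126, 150.
4th diffs: 24, 24, 24 (constant).
Newton forward-difference form: a_k = -5 + 30·C(k-1,1) + 84·C(k-1,2) + 78·C(k-1,3) + 24·C(k-1,4).
At k = 15: k-1 = 14, so a_{15} = -5 + 420 + 7644 + 28392 + 24024 = 60475.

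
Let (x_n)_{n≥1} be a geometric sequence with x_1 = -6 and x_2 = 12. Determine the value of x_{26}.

Common ratio r = -2.
x_n = (-6)·(-2)^(n-1).
x_{26} = (-6)·(-2)^25 = 201326592.

201326592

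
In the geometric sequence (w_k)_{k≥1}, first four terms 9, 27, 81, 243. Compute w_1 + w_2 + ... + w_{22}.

Common ratio r = 3.
w_k = 9·3^(k-1).
S = 9·(3^22 - 1)/(3 - 1) = 9·(31381059609 - 1)/(2) = 141214768236.

141214768236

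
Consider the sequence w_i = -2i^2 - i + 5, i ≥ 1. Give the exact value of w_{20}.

-815

w_{20} = -2·20^2 - 1·20 + 5 = -815.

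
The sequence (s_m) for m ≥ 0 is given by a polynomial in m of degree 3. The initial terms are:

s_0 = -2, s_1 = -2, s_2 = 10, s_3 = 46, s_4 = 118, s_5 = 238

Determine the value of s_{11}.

2638

1st diffs: 0, 12, 36, 72, 120.
2nd diffs: 12, 24, 36, 48.
3rd diffs: 12, 12, 12 (constant).
So s_m = 2m^3 - 2m - 2.
Evaluating at m = 11 gives s_{11} = 2638.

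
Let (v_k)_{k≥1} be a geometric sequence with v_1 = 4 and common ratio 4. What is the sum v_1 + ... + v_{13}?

v_k = 4·4^(k-1).
S = 4·(4^13 - 1)/(4 - 1) = 4·(67108864 - 1)/(3) = 89478484.

89478484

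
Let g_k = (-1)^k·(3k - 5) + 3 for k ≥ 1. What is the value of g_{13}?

(-1)^13 = -1; 3k - 5 at k=13 is 34; so g_{13} = -31.

-31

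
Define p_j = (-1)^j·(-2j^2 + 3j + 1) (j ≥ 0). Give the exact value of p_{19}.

664

(-1)^19 = -1; -2j^2 + 3j + 1 at j=19 is -664; so p_{19} = 664.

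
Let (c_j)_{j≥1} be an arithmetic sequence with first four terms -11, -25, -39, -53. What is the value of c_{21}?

Common difference d = -14.
c_j = -11 + (j - 1)·(-14).
c_{21} = -11 + 20·(-14) = -291.

-291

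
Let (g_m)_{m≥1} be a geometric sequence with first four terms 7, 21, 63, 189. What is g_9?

Common ratio r = 3.
g_m = 7·3^(m-1).
g_9 = 7·3^8 = 45927.

45927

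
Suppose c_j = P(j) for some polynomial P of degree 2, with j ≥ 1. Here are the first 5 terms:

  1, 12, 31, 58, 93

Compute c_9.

313

1st diffs: 11, 19, 27, 35.
2nd diffs: 8, 8, 8 (constant).
So c_j = 4j^2 - j - 2.
Evaluating at j = 9 gives c_9 = 313.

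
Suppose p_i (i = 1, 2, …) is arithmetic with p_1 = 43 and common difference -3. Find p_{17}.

p_i = 43 + (i - 1)·(-3).
p_{17} = 43 + 16·(-3) = -5.

-5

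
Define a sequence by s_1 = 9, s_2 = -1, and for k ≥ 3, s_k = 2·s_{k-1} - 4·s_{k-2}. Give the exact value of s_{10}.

-4608

s_3 = -38;  s_4 = -72;  s_5 = 8;  s_6 = 304;  s_7 = 576;  s_8 = -64;  s_9 = -2432;  s_{10} = -4608.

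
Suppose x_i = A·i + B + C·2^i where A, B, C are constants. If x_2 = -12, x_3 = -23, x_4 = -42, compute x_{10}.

The three given values yield: 2A + B + 4C = -12; 3A + B + 8C = -23; 4A + B + 16C = -42.
Subtracting the first from the second: A + 4C = -11.
Subtracting the second from the third: A + 8C = -19.
Solving: C = -2, A = -3, then B = 2.
Therefore x_{10} = -30 + 2 + (-2)·1024 = -2076.

-2076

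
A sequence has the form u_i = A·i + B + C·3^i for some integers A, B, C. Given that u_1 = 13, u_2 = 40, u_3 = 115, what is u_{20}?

The three given values yield: A + B + 3C = 13; 2A + B + 9C = 40; 3A + B + 27C = 115.
Subtracting the first from the second: A + 6C = 27.
Subtracting the second from the third: A + 18C = 75.
Solving: C = 4, A = 3, then B = -2.
Therefore u_{20} = 60 + (-2) + 4·3486784401 = 13947137662.

13947137662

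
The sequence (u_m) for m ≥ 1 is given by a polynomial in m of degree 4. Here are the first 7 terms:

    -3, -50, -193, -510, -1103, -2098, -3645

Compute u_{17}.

1st diffs: -47, -143, -317, -593, -995, -1547.
2nd diffs: -96, -174, -276, -402, -552.
3rd diffs: -78, -102, -126, -150.
4th diffs: -24, -24, -24 (constant).
So u_m = -m^4 - 3m^3 - 5m^2 + 4m + 2.
Evaluating at m = 17 gives u_{17} = -99635.

-99635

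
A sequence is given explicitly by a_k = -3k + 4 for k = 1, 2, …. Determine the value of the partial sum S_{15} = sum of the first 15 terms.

Over k = 1..15: Σk = 120.
Total = (-3)·120 + (4)·15 = -300.

-300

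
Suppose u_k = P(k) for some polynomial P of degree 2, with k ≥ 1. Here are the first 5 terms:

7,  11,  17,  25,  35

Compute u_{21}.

1st diffs: 4, 6, 8, 10.
2nd diffs: 2, 2, 2 (constant).
So u_k = k^2 + k + 5.
Evaluating at k = 21 gives u_{21} = 467.

467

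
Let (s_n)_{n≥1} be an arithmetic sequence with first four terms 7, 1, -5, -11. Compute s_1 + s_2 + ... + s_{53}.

Common difference d = -6.
s_n = 7 + (n - 1)·(-6).
s_{53} = -305; S = 53·(7 + (-305))/2 = -7897.

-7897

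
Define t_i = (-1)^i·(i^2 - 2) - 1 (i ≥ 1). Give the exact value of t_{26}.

673

(-1)^26 = 1; i^2 - 2 at i=26 is 674; so t_{26} = 673.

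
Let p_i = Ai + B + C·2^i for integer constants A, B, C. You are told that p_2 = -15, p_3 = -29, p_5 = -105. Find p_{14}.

At i = 2, 3, 5: 2A + B + 4C = -15; 3A + B + 8C = -29; 5A + B + 32C = -105.
Subtracting the first from the second: A + 4C = -14.
Subtracting the second from the third: 2A + 24C = -76.
Solving: C = -3, A = -2, then B = 1.
Therefore p_{14} = -28 + 1 + (-3)·16384 = -49179.

-49179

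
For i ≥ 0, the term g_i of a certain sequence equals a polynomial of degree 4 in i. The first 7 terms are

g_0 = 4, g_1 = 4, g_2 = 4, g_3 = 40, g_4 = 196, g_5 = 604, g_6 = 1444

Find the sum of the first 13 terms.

87568

1st diffs: 0, 0, 36, 156, 408, 840.
2nd diffs: 0, 36, 120, 252, 432.
3rd diffs: 36, 84, 132, 180.
4th diffs: 48, 48, 48 (constant).
Newton forward-difference form: g_i = 4 + 36·C(i,3) + 48·C(i,4).
Continuing: …, 2944, 5380, 9076, 14404, …, g_{12} = 31684.
Summing i = 0..12 (13 terms) gives 87568.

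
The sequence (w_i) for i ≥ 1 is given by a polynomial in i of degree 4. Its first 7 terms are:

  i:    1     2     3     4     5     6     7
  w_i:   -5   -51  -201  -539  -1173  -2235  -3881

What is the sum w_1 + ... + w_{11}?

-58553

1st diffs: -46, -150, -338, -634, -1062, -1646.
2nd diffs: -104, -188, -296, -428, -584.
3rd diffs: -84, -108, -132, -156.
4th diffs: -24, -24, -24 (constant).
So w_i = -i^4 - 4i^3 - 3i^2 + 6i - 3.
Continuing: -6291, -9669, -14243, -20265.
Summing i = 1..11 (11 terms) gives -58553.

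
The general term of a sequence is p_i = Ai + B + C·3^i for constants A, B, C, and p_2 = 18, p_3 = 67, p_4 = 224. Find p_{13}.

4782905

Plug in i = 2, 3, 4: 2A + B + 9C = 18; 3A + B + 27C = 67; 4A + B + 81C = 224.
Subtracting the first from the second: A + 18C = 49.
Subtracting the second from the third: A + 54C = 157.
Solving: C = 3, A = -5, then B = 1.
Hence p_{13} = -5·13 + 1 + 3·1594323 = 4782905.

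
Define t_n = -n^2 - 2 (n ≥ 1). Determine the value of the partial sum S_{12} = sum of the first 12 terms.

-674

Over n = 1..12: Σn = 78, Σn² = 650.
Total = (-1)·650 + (-2)·12 = -674.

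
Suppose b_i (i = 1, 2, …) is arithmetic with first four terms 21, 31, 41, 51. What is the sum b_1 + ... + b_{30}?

4980

Common difference d = 10.
b_i = 21 + (i - 1)·10.
b_{30} = 311; S = 30·(21 + 311)/2 = 4980.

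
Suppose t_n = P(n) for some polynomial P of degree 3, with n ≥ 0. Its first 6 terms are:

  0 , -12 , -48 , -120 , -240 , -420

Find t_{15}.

-8160

1st diffs: -12, -36, -72, -120, -180.
2nd diffs: -24, -36, -48, -60.
3rd diffs: -12, -12, -12 (constant).
Newton forward-difference form: t_n = (-12)·C(n,1) + (-24)·C(n,2) + (-12)·C(n,3).
At n = 15: n = 15, so t_{15} = -180 - 2520 - 5460 = -8160.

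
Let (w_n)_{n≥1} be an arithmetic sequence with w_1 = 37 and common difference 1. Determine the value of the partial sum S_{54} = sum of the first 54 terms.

w_n = 37 + (n - 1)·1.
w_{54} = 90; S = 54·(37 + 90)/2 = 3429.

3429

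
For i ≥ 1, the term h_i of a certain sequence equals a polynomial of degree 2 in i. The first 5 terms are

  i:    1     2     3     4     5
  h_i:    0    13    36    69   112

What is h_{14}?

949

1st diffs: 13, 23, 33, 43.
2nd diffs: 10, 10, 10 (constant).
Newton forward-difference form: h_i = 13·C(i-1,1) + 10·C(i-1,2).
At i = 14: i-1 = 13, so h_{14} = 169 + 780 = 949.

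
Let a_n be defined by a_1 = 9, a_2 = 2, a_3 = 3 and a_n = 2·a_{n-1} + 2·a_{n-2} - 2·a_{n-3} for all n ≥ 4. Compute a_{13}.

Step forward from the initial values:
a_4 = -8;  a_5 = -14;  a_6 = -50;  a_7 = -112;  a_8 = -296;  a_9 = -716;  a_{10} = -1800;  a_{11} = -4440;  a_{12} = -11048;  a_{13} = -27376.

-27376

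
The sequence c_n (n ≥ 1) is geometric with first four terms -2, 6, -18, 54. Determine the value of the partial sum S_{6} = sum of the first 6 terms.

Common ratio r = -3.
c_n = (-2)·(-3)^(n-1).
S = (-2)·((-3)^6 - 1)/(-3 - 1) = (-2)·(729 - 1)/(-4) = 364.

364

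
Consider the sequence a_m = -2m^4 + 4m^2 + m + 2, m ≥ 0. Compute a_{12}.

a_{12} = -2·12^4 + 4·12^2 + 1·12 + 2 = -40882.

-40882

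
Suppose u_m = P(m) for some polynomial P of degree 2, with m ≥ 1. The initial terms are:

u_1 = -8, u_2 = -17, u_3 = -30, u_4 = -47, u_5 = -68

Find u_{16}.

-563

1st diffs: -9, -13, -17, -21.
2nd diffs: -4, -4, -4 (constant).
So u_m = -2m^2 - 3m - 3.
Evaluating at m = 16 gives u_{16} = -563.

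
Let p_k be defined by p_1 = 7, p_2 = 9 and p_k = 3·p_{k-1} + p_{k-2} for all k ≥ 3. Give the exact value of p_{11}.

476323

Step forward from the initial values:
p_3 = 34; p_4 = 111; p_5 = 367; p_6 = 1212; p_7 = 4003; p_8 = 13221; p_9 = 43666; p_{10} = 144219; p_{11} = 476323.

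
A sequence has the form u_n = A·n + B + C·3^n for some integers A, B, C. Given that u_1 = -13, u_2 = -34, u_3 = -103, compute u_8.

-26224

At n = 1, 2, 3: A + B + 3C = -13; 2A + B + 9C = -34; 3A + B + 27C = -103.
Subtracting the first from the second: A + 6C = -21.
Subtracting the second from the third: A + 18C = -69.
Solving: C = -4, A = 3, then B = -4.
Hence u_8 = 3·8 + (-4) + (-4)·6561 = -26224.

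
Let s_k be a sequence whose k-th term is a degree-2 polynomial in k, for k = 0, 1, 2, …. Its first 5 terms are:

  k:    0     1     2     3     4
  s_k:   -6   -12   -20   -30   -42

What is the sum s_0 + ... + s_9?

-570

1st diffs: -6, -8, -10, -12.
2nd diffs: -2, -2, -2 (constant).
Newton forward-difference form: s_k = -6 + (-6)·C(k,1) + (-2)·C(k,2).
Continuing: …, -56, -72, -90, -110, …, s_9 = -132.
Summing k = 0..9 (10 terms) gives -570.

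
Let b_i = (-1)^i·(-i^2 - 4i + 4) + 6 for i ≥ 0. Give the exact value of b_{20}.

-470

(-1)^20 = 1; -i^2 - 4i + 4 at i=20 is -476; so b_{20} = -470.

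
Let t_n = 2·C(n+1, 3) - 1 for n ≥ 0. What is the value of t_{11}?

C(12, 3) = 220, so t_{11} = 439.

439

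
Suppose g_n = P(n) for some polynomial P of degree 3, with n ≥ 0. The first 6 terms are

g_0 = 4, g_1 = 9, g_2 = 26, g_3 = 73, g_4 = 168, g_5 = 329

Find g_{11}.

1st diffs: 5, 17, 47, 95, 161.
2nd diffs: 12, 30, 48, 66.
3rd diffs: 18, 18, 18 (constant).
Newton forward-difference form: g_n = 4 + 5·C(n,1) + 12·C(n,2) + 18·C(n,3).
At n = 11: n = 11, so g_{11} = 4 + 55 + 660 + 2970 = 3689.

3689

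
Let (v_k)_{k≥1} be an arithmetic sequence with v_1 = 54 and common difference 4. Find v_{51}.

254

v_k = 54 + (k - 1)·4.
v_{51} = 54 + 50·4 = 254.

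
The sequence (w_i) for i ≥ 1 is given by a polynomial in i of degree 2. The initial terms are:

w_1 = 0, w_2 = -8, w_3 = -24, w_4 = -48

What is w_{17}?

-1088

1st diffs: -8, -16, -24.
2nd diffs: -8, -8 (constant).
So w_i = -4i^2 + 4i.
Evaluating at i = 17 gives w_{17} = -1088.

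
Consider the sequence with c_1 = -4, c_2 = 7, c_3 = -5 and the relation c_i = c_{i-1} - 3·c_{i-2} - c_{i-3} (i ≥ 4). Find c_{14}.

Compute successive terms:
c_4 = -22  c_5 = -14  c_6 = 57  …  c_{11} = 935  c_{12} = 2798  c_{13} = 462  c_{14} = -8867.

-8867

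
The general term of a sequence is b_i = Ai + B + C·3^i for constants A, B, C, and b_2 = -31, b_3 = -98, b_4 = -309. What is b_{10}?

-236151

The three given values yield: 2A + B + 9C = -31; 3A + B + 27C = -98; 4A + B + 81C = -309.
Subtracting the first from the second: A + 18C = -67.
Subtracting the second from the third: A + 54C = -211.
Solving: C = -4, A = 5, then B = -5.
Hence b_{10} = 5·10 + (-5) + (-4)·59049 = -236151.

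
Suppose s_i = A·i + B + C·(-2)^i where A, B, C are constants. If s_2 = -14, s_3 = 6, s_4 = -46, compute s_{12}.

At i = 2, 3, 4: 2A + B + 4C = -14; 3A + B - 8C = 6; 4A + B + 16C = -46.
Subtracting the first from the second: A - 12C = 20.
Subtracting the second from the third: A + 24C = -52.
Solving: C = -2, A = -4, then B = 2.
So s_i = -4·i + 2 + (-2)·(-2)^i; at i=12 this is -8238.

-8238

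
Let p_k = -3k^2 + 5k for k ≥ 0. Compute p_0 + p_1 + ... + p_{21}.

Over k = 0..21: Σk = 231, Σk² = 3311.
Total = (-3)·3311 + (5)·231 = -8778.

-8778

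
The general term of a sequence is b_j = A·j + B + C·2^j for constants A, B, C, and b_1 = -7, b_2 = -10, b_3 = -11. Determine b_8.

At j = 1, 2, 3: A + B + 2C = -7; 2A + B + 4C = -10; 3A + B + 8C = -11.
Subtracting the first from the second: A + 2C = -3.
Subtracting the second from the third: A + 4C = -1.
Solving: C = 1, A = -5, then B = -4.
Hence b_8 = -5·8 + (-4) + 1·256 = 212.

212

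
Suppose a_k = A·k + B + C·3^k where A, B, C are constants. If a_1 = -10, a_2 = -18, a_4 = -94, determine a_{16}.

The three given values yield: A + B + 3C = -10; 2A + B + 9C = -18; 4A + B + 81C = -94.
Subtracting the first from the second: A + 6C = -8.
Subtracting the second from the third: 2A + 72C = -76.
Solving: C = -1, A = -2, then B = -5.
Therefore a_{16} = -32 + (-5) + (-1)·43046721 = -43046758.

-43046758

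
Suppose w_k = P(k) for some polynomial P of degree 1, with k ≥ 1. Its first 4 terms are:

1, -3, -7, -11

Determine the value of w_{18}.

1st diffs: -4, -4, -4 (constant).
So w_k = -4k + 5.
Evaluating at k = 18 gives w_{18} = -67.

-67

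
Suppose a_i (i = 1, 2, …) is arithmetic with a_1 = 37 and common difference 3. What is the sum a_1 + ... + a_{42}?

a_i = 37 + (i - 1)·3.
a_{42} = 160; S = 42·(37 + 160)/2 = 4137.

4137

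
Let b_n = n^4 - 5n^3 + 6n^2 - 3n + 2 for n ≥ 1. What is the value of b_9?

3377

b_9 = 1·9^4 - 5·9^3 + 6·9^2 - 3·9 + 2 = 3377.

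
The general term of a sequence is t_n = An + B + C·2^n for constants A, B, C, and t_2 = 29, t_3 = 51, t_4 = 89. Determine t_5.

Plug in n = 2, 3, 4: 2A + B + 4C = 29; 3A + B + 8C = 51; 4A + B + 16C = 89.
Subtracting the first from the second: A + 4C = 22.
Subtracting the second from the third: A + 8C = 38.
Solving: C = 4, A = 6, then B = 1.
So t_n = 6·n + 1 + 4·2^n; at n=5 this is 159.

159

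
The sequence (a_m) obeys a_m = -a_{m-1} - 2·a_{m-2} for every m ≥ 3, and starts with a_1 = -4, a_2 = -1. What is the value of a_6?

25

Applying the relation repeatedly:
a_3 = 9;  a_4 = -7;  a_5 = -11;  a_6 = 25.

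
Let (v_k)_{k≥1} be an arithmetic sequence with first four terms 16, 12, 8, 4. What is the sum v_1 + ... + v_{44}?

-3080

Common difference d = -4.
v_k = 16 + (k - 1)·(-4).
v_{44} = -156; S = 44·(16 + (-156))/2 = -3080.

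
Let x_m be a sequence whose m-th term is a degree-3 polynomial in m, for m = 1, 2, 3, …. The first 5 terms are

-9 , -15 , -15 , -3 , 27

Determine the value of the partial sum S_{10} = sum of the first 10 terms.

1st diffs: -6, 0, 12, 30.
2nd diffs: 6, 12, 18.
3rd diffs: 6, 6 (constant).
Newton forward-difference form: x_m = -9 + (-6)·C(m-1,1) + 6·C(m-1,2) + 6·C(m-1,3).
Continuing: …, 81, 165, 285, 447, …, x_{10} = 657.
Summing m = 1..10 (10 terms) gives 1620.

1620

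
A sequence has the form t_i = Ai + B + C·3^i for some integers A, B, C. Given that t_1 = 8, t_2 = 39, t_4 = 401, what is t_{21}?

At i = 1, 2, 4: A + B + 3C = 8; 2A + B + 9C = 39; 4A + B + 81C = 401.
Subtracting the first from the second: A + 6C = 31.
Subtracting the second from the third: 2A + 72C = 362.
Solving: C = 5, A = 1, then B = -8.
Hence t_{21} = 1·21 + (-8) + 5·10460353203 = 52301766028.

52301766028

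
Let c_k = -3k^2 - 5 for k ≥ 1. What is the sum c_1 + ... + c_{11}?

Over k = 1..11: Σk = 66, Σk² = 506.
Total = (-3)·506 + (-5)·11 = -1573.

-1573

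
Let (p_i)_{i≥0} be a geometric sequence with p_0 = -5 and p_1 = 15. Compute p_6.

Common ratio r = -3.
p_i = (-5)·(-3)^(i-0).
p_6 = (-5)·(-3)^6 = -3645.

-3645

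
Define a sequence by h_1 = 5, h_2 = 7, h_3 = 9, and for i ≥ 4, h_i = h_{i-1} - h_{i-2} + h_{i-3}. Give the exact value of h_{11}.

Step forward from the initial values:
h_4 = 7; h_5 = 5; h_6 = 7; h_7 = 9; h_8 = 7; h_9 = 5; h_{10} = 7; h_{11} = 9.

9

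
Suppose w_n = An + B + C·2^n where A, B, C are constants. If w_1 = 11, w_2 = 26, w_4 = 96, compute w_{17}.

The three given values yield: A + B + 2C = 11; 2A + B + 4C = 26; 4A + B + 16C = 96.
Subtracting the first from the second: A + 2C = 15.
Subtracting the second from the third: 2A + 12C = 70.
Solving: C = 5, A = 5, then B = -4.
Hence w_{17} = 5·17 + (-4) + 5·131072 = 655441.

655441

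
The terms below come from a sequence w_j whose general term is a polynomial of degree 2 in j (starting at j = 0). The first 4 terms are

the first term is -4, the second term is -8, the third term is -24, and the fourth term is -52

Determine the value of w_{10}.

-584

1st diffs: -4, -16, -28.
2nd diffs: -12, -12 (constant).
Newton forward-difference form: w_j = -4 + (-4)·C(j,1) + (-12)·C(j,2).
At j = 10: j = 10, so w_{10} = -4 - 40 - 540 = -584.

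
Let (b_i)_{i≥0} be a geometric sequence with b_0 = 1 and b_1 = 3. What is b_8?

Common ratio r = 3.
b_i = 1·3^(i-0).
b_8 = 1·3^8 = 6561.

6561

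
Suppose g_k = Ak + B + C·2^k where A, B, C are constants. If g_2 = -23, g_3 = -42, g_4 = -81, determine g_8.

-1277

The three given values yield: 2A + B + 4C = -23; 3A + B + 8C = -42; 4A + B + 16C = -81.
Subtracting the first from the second: A + 4C = -19.
Subtracting the second from the third: A + 8C = -39.
Solving: C = -5, A = 1, then B = -5.
Therefore g_8 = 8 + (-5) + (-5)·256 = -1277.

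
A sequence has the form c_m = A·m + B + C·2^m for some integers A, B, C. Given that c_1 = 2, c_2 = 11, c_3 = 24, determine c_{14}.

32831

Write the equations: A + B + 2C = 2; 2A + B + 4C = 11; 3A + B + 8C = 24.
Subtracting the first from the second: A + 2C = 9.
Subtracting the second from the third: A + 4C = 13.
Solving: C = 2, A = 5, then B = -7.
Therefore c_{14} = 70 + (-7) + 2·16384 = 32831.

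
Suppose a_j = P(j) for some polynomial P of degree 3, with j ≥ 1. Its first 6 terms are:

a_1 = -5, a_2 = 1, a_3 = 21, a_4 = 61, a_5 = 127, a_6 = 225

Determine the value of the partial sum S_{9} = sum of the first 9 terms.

2103

1st diffs: 6, 20, 40, 66, 98.
2nd diffs: 14, 20, 26, 32.
3rd diffs: 6, 6, 6 (constant).
So a_j = j^3 + j^2 - 4j - 3.
Continuing: 361, 541, 771.
Summing j = 1..9 (9 terms) gives 2103.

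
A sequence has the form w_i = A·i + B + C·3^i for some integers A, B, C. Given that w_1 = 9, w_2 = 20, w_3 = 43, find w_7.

Write the equations: A + B + 3C = 9; 2A + B + 9C = 20; 3A + B + 27C = 43.
Subtracting the first from the second: A + 6C = 11.
Subtracting the second from the third: A + 18C = 23.
Solving: C = 1, A = 5, then B = 1.
Hence w_7 = 5·7 + 1 + 1·2187 = 2223.

2223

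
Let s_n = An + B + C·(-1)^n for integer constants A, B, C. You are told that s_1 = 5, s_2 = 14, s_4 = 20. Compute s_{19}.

Write the equations: A + B - C = 5; 2A + B + C = 14; 4A + B + C = 20.
Subtracting the first from the second: A + 2C = 9.
Subtracting the second from the third: 2A = 6.
Solving: C = 3, A = 3, then B = 5.
Hence s_{19} = 3·19 + 5 + 3·(-1) = 59.

59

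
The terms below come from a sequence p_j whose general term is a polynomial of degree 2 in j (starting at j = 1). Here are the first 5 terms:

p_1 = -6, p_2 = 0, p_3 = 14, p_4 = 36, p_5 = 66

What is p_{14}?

1st diffs: 6, 14, 22, 30.
2nd diffs: 8, 8, 8 (constant).
Newton forward-difference form: p_j = -6 + 6·C(j-1,1) + 8·C(j-1,2).
At j = 14: j-1 = 13, so p_{14} = -6 + 78 + 624 = 696.

696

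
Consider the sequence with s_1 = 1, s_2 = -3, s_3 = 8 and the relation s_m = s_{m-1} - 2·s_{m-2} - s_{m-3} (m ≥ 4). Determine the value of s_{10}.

154

Applying the relation repeatedly:
s_4 = 13  s_5 = 0  s_6 = -34  s_7 = -47  s_8 = 21  s_9 = 149  s_{10} = 154.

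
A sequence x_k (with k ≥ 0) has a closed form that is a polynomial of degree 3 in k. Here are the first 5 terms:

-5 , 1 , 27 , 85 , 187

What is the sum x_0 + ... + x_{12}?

14703

1st diffs: 6, 26, 58, 102.
2nd diffs: 20, 32, 44.
3rd diffs: 12, 12 (constant).
Newton forward-difference form: x_k = -5 + 6·C(k,1) + 20·C(k,2) + 12·C(k,3).
Continuing: …, 345, 571, 877, 1275, …, x_{12} = 4027.
Summing k = 0..12 (13 terms) gives 14703.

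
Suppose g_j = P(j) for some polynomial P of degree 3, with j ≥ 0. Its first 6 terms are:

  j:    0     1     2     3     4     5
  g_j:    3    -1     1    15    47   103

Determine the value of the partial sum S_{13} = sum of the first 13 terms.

5733

1st diffs: -4, 2, 14, 32, 56.
2nd diffs: 6, 12, 18, 24.
3rd diffs: 6, 6, 6 (constant).
So g_j = j^3 - 5j + 3.
Continuing: …, 189, 311, 475, 687, …, g_{12} = 1671.
Summing j = 0..12 (13 terms) gives 5733.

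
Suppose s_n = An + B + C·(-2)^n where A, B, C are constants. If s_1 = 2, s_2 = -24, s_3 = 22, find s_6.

The three given values yield: A + B - 2C = 2; 2A + B + 4C = -24; 3A + B - 8C = 22.
Subtracting the first from the second: A + 6C = -26.
Subtracting the second from the third: A - 12C = 46.
Solving: C = -4, A = -2, then B = -4.
Hence s_6 = -2·6 + (-4) + (-4)·64 = -272.

-272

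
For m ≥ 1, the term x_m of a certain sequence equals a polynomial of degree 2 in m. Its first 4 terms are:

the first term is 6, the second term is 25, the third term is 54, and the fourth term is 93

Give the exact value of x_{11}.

646

1st diffs: 19, 29, 39.
2nd diffs: 10, 10 (constant).
Newton forward-difference form: x_m = 6 + 19·C(m-1,1) + 10·C(m-1,2).
At m = 11: m-1 = 10, so x_{11} = 6 + 190 + 450 = 646.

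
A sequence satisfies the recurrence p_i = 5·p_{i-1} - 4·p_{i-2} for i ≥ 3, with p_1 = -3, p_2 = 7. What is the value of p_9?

218447

Iterate the recurrence:
p_3 = 47;  p_4 = 207;  p_5 = 847;  p_6 = 3407;  p_7 = 13647;  p_8 = 54607;  p_9 = 218447.
(Characteristic roots are 4 and 1.)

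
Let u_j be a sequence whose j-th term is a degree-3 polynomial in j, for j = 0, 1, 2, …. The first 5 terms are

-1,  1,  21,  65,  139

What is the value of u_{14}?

3849

1st diffs: 2, 20, 44, 74.
2nd diffs: 18, 24, 30.
3rd diffs: 6, 6 (constant).
So u_j = j^3 + 6j^2 - 5j - 1.
Evaluating at j = 14 gives u_{14} = 3849.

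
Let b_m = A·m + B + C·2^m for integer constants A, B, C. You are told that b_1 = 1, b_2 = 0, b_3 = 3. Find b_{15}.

Plug in m = 1, 2, 3: A + B + 2C = 1; 2A + B + 4C = 0; 3A + B + 8C = 3.
Subtracting the first from the second: A + 2C = -1.
Subtracting the second from the third: A + 4C = 3.
Solving: C = 2, A = -5, then B = 2.
Hence b_{15} = -5·15 + 2 + 2·32768 = 65463.

65463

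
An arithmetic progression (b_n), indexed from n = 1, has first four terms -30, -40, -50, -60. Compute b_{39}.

-410

Common difference d = -10.
b_n = -30 + (n - 1)·(-10).
b_{39} = -30 + 38·(-10) = -410.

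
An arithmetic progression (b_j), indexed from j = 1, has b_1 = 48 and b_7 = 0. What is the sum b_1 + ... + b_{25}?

-1200

Common difference d = (0 - 48) / (7 - 1) = -8.
b_j = 48 + (j - 1)·(-8).
b_{25} = -144; S = 25·(48 + (-144))/2 = -1200.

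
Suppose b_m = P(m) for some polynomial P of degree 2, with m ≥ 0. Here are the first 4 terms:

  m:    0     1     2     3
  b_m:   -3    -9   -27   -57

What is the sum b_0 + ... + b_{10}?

1st diffs: -6, -18, -30.
2nd diffs: -12, -12 (constant).
So b_m = -6m^2 - 3.
Continuing: …, -99, -153, -219, -297, …, b_{10} = -603.
Summing m = 0..10 (11 terms) gives -2343.

-2343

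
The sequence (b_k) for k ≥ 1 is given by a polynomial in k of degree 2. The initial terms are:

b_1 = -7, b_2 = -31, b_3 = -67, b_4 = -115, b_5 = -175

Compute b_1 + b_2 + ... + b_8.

-1400

1st diffs: -24, -36, -48, -60.
2nd diffs: -12, -12, -12 (constant).
Newton forward-difference form: b_k = -7 + (-24)·C(k-1,1) + (-12)·C(k-1,2).
Continuing: -247, -331, -427.
Summing k = 1..8 (8 terms) gives -1400.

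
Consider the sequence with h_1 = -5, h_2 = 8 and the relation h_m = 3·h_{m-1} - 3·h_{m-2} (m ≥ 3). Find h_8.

-216

h_3 = 39  h_4 = 93  h_5 = 162  h_6 = 207  h_7 = 135  h_8 = -216.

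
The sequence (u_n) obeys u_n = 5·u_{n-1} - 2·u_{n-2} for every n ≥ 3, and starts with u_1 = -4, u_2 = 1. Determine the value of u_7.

6017

u_3 = 13  u_4 = 63  u_5 = 289  u_6 = 1319  u_7 = 6017.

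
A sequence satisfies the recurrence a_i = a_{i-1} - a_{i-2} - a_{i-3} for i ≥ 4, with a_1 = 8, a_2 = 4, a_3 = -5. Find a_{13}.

164

a_4 = -17;  a_5 = -16;  a_6 = 6;  a_7 = 39;  a_8 = 49;  a_9 = 4;  a_{10} = -84;  a_{11} = -137;  a_{12} = -57;  a_{13} = 164.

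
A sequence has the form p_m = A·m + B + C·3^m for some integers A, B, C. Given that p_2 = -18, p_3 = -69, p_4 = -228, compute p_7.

The three given values yield: 2A + B + 9C = -18; 3A + B + 27C = -69; 4A + B + 81C = -228.
Subtracting the first from the second: A + 18C = -51.
Subtracting the second from the third: A + 54C = -159.
Solving: C = -3, A = 3, then B = 3.
So p_m = 3·m + 3 + (-3)·3^m; at m=7 this is -6537.

-6537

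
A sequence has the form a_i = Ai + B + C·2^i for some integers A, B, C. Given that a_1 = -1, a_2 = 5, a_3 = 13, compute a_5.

Write the equations: A + B + 2C = -1; 2A + B + 4C = 5; 3A + B + 8C = 13.
Subtracting the first from the second: A + 2C = 6.
Subtracting the second from the third: A + 4C = 8.
Solving: C = 1, A = 4, then B = -7.
Therefore a_5 = 20 + (-7) + 1·32 = 45.

45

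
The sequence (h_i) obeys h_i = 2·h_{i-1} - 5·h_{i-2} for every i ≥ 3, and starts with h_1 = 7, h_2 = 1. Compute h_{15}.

Applying the relation repeatedly:
h_3 = -33;  h_4 = -71;  h_5 = 23;  …;  h_{12} = 53209;  h_{13} = 51383;  h_{14} = -163279;  h_{15} = -583473.

-583473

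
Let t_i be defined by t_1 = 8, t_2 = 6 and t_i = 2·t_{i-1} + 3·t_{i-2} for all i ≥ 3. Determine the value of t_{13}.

1860048

Iterate the recurrence:
t_3 = 36; t_4 = 90; t_5 = 288; …; t_{10} = 68886; t_{11} = 206676; t_{12} = 620010; t_{13} = 1860048.
(Characteristic roots are 3 and -1.)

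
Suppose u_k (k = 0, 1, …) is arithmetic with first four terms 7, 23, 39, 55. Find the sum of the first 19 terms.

Common difference d = 16.
u_k = 7 + (k - 0)·16.
u_{18} = 295; S = 19·(7 + 295)/2 = 2869.

2869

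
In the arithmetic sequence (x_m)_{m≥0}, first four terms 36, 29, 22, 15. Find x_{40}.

Common difference d = -7.
x_m = 36 + (m - 0)·(-7).
x_{40} = 36 + 40·(-7) = -244.

-244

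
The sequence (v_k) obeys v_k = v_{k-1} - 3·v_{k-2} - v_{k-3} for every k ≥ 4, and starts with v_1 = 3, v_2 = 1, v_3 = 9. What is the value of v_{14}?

Iterate the recurrence:
v_4 = 3  v_5 = -25  v_6 = -43  …  v_{11} = -1039  v_{12} = 139  v_{13} = 3695  v_{14} = 4317.

4317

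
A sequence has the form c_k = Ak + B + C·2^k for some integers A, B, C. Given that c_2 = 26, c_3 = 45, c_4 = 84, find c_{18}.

Plug in k = 2, 3, 4: 2A + B + 4C = 26; 3A + B + 8C = 45; 4A + B + 16C = 84.
Subtracting the first from the second: A + 4C = 19.
Subtracting the second from the third: A + 8C = 39.
Solving: C = 5, A = -1, then B = 8.
Therefore c_{18} = -18 + 8 + 5·262144 = 1310710.

1310710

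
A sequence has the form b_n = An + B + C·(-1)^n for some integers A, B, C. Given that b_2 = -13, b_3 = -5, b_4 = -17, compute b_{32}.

-73

At n = 2, 3, 4: 2A + B + C = -13; 3A + B - C = -5; 4A + B + C = -17.
Subtracting the first from the second: A - 2C = 8.
Subtracting the second from the third: A + 2C = -12.
Solving: C = -5, A = -2, then B = -4.
So b_n = -2·n + (-4) + (-5)·(-1)^n; at n=32 this is -73.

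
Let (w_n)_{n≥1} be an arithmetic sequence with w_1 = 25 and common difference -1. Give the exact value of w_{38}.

w_n = 25 + (n - 1)·(-1).
w_{38} = 25 + 37·(-1) = -12.

-12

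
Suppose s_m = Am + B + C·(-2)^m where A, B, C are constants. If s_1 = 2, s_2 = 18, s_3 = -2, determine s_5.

Plug in m = 1, 2, 3: A + B - 2C = 2; 2A + B + 4C = 18; 3A + B - 8C = -2.
Subtracting the first from the second: A + 6C = 16.
Subtracting the second from the third: A - 12C = -20.
Solving: C = 2, A = 4, then B = 2.
So s_m = 4·m + 2 + 2·(-2)^m; at m=5 this is -42.

-42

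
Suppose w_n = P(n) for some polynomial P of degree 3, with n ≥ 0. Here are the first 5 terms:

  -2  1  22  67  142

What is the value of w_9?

1st diffs: 3, 21, 45, 75.
2nd diffs: 18, 24, 30.
3rd diffs: 6, 6 (constant).
Newton forward-difference form: w_n = -2 + 3·C(n,1) + 18·C(n,2) + 6·C(n,3).
At n = 9: n = 9, so w_9 = -2 + 27 + 648 + 504 = 1177.

1177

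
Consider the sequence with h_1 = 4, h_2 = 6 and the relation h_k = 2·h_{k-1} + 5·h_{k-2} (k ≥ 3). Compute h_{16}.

280558534

Compute successive terms:
h_3 = 32  h_4 = 94  h_5 = 348  …  h_{13} = 6835468  h_{14} = 23578206  h_{15} = 81333752  h_{16} = 280558534.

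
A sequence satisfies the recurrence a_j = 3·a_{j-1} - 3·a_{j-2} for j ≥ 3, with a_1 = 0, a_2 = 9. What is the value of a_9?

-729

Iterate the recurrence:
a_3 = 27;  a_4 = 54;  a_5 = 81;  a_6 = 81;  a_7 = 0;  a_8 = -243;  a_9 = -729.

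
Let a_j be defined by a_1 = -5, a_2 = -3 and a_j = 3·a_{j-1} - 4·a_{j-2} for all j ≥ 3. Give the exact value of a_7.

a_3 = 11;  a_4 = 45;  a_5 = 91;  a_6 = 93;  a_7 = -85.

-85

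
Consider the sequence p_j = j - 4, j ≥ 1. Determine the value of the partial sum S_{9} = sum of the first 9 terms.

9

Over j = 1..9: Σj = 45.
Total = (1)·45 + (-4)·9 = 9.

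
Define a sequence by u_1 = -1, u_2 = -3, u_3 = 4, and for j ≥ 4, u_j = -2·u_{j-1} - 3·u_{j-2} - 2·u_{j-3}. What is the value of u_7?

Compute successive terms:
u_4 = 3; u_5 = -12; u_6 = 7; u_7 = 16.

16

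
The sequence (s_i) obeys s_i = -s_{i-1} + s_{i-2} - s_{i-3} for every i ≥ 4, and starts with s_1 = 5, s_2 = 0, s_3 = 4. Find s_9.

Applying the relation repeatedly:
s_4 = -9, s_5 = 13, s_6 = -26, s_7 = 48, s_8 = -87, s_9 = 161.

161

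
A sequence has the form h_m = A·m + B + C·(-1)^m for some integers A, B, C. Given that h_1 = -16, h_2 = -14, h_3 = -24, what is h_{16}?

The three given values yield: A + B - C = -16; 2A + B + C = -14; 3A + B - C = -24.
Subtracting the first from the second: A + 2C = 2.
Subtracting the second from the third: A - 2C = -10.
Solving: C = 3, A = -4, then B = -9.
So h_m = -4·m + (-9) + 3·(-1)^m; at m=16 this is -70.

-70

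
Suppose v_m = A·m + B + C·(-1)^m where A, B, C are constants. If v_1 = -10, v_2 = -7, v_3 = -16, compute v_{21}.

At m = 1, 2, 3: A + B - C = -10; 2A + B + C = -7; 3A + B - C = -16.
Subtracting the first from the second: A + 2C = 3.
Subtracting the second from the third: A - 2C = -9.
Solving: C = 3, A = -3, then B = -4.
Hence v_{21} = -3·21 + (-4) + 3·(-1) = -70.

-70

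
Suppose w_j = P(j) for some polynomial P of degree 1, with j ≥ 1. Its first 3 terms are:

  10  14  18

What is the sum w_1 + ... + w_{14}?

504

1st diffs: 4, 4 (constant).
So w_j = 4j + 6.
Continuing: …, 22, 26, 30, 34, …, w_{14} = 62.
Summing j = 1..14 (14 terms) gives 504.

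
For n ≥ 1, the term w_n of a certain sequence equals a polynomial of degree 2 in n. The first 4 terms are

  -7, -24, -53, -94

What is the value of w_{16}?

1st diffs: -17, -29, -41.
2nd diffs: -12, -12 (constant).
So w_n = -6n^2 + n - 2.
Evaluating at n = 16 gives w_{16} = -1522.

-1522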